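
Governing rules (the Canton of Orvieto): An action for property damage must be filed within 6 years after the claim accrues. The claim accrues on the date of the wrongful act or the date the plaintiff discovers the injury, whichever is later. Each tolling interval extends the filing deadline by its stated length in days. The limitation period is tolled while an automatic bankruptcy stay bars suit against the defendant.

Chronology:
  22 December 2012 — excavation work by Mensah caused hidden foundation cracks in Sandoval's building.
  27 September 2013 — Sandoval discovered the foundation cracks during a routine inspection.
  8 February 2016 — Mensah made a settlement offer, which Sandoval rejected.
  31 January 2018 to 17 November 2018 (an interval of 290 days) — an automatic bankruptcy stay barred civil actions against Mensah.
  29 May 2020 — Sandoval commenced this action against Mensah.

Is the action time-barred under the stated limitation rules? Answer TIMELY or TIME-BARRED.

The claim accrued on 27 September 2013 — the later of the 22 December 2012 act and the 27 September 2013 discovery.
6 years from 27 September 2013 is 27 September 2019.
Because the automatic bankruptcy stay ran from 31 January 2018 to 17 November 2018, the deadline is extended by 290 days to 13 July 2020.
None of the other events listed affects the running of the period under the stated rules.
The 29 May 2020 filing precedes the 13 July 2020 deadline; the claim is timely.

TIMELY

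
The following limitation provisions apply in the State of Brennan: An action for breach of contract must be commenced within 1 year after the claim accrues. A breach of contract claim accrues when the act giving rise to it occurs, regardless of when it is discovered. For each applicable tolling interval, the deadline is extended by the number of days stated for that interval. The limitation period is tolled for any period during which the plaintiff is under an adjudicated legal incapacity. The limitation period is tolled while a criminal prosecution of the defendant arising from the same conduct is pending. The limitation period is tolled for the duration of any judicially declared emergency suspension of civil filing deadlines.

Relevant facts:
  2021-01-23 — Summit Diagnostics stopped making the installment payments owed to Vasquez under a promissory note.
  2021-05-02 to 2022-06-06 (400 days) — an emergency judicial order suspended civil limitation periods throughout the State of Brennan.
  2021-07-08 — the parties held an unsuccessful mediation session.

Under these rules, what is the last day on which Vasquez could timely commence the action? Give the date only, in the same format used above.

The claim accrued on 2021-01-23, when the wrongful act occurred.
Adding the 1 year base period to 2021-01-23 gives a deadline of 2022-01-23, before any tolling.
The period was tolled for 400 days by the emergency suspension of filing deadlines (2021-05-02 to 2022-06-06), pushing the deadline to 2023-02-27.
Nothing else in the chronology tolls or restarts the period.

2023-02-27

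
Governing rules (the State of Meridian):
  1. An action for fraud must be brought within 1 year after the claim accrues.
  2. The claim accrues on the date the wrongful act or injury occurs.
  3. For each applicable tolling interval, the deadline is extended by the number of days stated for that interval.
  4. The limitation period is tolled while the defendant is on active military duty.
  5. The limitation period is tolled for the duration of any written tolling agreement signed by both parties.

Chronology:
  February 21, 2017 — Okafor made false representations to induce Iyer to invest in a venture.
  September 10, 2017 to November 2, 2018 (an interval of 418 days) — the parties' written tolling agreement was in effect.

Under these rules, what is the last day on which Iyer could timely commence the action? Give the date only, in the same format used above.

The claim accrued on February 21, 2017, the date of the act.
Adding the 1 year base period to February 21, 2017 gives a deadline of February 21, 2018, before any tolling.
Because the written tolling agreement ran from September 10, 2017 to November 2, 2018, the deadline is extended by 418 days to April 15, 2019.

April 15, 2019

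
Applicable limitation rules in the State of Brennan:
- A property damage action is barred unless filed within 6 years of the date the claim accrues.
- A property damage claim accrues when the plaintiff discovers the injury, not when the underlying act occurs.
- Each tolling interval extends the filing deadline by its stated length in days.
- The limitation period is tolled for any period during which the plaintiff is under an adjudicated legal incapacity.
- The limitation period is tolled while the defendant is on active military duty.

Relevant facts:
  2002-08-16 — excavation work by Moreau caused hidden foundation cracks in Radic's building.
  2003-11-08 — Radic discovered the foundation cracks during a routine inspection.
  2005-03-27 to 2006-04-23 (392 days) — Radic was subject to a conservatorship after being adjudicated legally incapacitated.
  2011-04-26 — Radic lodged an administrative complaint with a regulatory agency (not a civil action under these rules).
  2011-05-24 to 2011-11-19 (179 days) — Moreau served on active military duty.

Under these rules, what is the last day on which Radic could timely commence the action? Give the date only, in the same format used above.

Accrual is tied to discovery, so the period began on 2003-11-08 rather than on 2002-08-16 when the act occurred.
6 years from 2003-11-08 is 2009-11-08.
Because the plaintiff's legal incapacity ran from 2005-03-27 to 2006-04-23, the deadline is extended by 392 days to 2010-12-05.
The defendant's active military service from 2011-05-24 to 2011-11-19 began after the period had already run on 2010-12-05, so it has no tolling effect.
None of the other events listed affects the running of the period under the stated rules.

2010-12-05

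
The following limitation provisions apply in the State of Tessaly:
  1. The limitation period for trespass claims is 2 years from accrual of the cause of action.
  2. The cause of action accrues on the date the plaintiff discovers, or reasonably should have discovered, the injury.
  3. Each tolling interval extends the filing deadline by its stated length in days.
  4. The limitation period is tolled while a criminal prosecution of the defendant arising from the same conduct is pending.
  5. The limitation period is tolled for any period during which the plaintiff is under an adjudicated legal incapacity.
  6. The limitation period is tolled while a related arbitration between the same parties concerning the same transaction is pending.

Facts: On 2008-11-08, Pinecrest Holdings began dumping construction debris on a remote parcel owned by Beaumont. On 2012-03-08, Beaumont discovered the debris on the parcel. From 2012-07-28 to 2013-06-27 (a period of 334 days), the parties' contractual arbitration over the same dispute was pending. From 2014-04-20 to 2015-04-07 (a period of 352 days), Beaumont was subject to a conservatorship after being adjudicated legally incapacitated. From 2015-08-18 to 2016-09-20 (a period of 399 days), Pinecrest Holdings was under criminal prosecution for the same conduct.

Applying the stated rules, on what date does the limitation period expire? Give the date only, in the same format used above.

2017-02-25

Accrual is tied to discovery, so the period began on 2012-03-08 rather than on 2008-11-08 when the act occurred.
Adding the 2 years base period to 2012-03-08 gives a deadline of 2014-03-08, before any tolling.
The pending related arbitration from 2012-07-28 to 2013-06-27 tolled the period for 334 days, extending the deadline to 2015-02-05.
The period was tolled for 352 days by the plaintiff's legal incapacity (2014-04-20 to 2015-04-07), pushing the deadline to 2016-01-23.
The pending criminal prosecution from 2015-08-18 to 2016-09-20 tolled the period for 399 days, extending the deadline to 2017-02-25.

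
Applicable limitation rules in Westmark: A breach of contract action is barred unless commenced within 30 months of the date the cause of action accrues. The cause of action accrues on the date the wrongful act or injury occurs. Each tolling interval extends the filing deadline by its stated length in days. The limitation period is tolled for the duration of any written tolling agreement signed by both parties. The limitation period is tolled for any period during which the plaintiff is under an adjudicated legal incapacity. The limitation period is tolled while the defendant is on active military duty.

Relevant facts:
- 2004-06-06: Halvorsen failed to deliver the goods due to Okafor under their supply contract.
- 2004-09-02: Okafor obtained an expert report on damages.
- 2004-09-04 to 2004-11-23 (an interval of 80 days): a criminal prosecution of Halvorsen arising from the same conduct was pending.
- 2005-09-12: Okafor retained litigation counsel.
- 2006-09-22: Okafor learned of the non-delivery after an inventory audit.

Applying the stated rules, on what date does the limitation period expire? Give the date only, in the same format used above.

The claim accrued on 2004-06-06, when the wrongful act occurred; under the stated occurrence rule the 2006-09-22 discovery does not delay accrual.
30 months from 2004-06-06 is 2006-12-06.
No stated provision tolls the period for a criminal prosecution, so the interval from 2004-09-04 to 2004-11-23 has no effect on the deadline.
The other events in the timeline have no effect on the limitation period under the stated rules.

2006-12-06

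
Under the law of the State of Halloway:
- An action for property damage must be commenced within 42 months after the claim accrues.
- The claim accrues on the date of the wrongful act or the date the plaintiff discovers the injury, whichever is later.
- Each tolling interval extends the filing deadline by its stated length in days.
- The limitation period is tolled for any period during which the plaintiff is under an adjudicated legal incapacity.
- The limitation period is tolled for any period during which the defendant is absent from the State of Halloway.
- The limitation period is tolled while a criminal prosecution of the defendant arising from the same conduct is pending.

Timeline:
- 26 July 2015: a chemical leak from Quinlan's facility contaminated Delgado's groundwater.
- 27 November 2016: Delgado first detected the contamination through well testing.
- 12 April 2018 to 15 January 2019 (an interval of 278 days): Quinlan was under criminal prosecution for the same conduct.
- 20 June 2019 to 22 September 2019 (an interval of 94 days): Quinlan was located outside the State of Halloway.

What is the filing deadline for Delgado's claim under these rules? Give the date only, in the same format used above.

Because discovery on 27 November 2016 post-dates the 26 July 2015 act, accrual under the later-of rule falls on 27 November 2016.
Adding the 42 months base period to 27 November 2016 gives a deadline of 27 May 2020, before any tolling.
The period was tolled for 278 days by the pending criminal prosecution (12 April 2018 to 15 January 2019), pushing the deadline to 1 March 2021.
The defendant's absence from the jurisdiction from 20 June 2019 to 22 September 2019 tolled the period for 94 days, extending the deadline to 3 June 2021.

3 June 2021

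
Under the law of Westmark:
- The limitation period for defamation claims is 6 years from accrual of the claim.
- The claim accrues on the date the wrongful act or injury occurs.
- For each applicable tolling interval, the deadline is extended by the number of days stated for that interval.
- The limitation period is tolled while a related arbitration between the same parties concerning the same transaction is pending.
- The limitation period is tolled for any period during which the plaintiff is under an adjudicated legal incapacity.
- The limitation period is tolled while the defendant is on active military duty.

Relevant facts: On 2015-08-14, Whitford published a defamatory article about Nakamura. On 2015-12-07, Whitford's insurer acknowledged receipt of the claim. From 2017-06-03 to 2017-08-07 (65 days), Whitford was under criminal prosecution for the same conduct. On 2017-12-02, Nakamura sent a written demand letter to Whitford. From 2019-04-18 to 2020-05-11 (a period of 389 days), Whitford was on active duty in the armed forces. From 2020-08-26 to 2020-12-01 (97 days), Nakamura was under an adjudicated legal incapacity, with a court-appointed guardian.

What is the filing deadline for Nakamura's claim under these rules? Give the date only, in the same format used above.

The claim accrued on 2015-08-14, the date of the act.
Adding the 6 years base period to 2015-08-14 gives a deadline of 2021-08-14, before any tolling.
Because the defendant's active military service ran from 2019-04-18 to 2020-05-11, the deadline is extended by 389 days to 2022-09-07.
The period was tolled for 97 days by the plaintiff's legal incapacity (2020-08-26 to 2020-12-01), pushing the deadline to 2022-12-13.
Although a criminal prosecution ran from 2017-06-03 to 2017-08-07, the stated rules do not make that a tolling event, so it is disregarded.
Nothing else in the chronology tolls or restarts the period.

2022-12-13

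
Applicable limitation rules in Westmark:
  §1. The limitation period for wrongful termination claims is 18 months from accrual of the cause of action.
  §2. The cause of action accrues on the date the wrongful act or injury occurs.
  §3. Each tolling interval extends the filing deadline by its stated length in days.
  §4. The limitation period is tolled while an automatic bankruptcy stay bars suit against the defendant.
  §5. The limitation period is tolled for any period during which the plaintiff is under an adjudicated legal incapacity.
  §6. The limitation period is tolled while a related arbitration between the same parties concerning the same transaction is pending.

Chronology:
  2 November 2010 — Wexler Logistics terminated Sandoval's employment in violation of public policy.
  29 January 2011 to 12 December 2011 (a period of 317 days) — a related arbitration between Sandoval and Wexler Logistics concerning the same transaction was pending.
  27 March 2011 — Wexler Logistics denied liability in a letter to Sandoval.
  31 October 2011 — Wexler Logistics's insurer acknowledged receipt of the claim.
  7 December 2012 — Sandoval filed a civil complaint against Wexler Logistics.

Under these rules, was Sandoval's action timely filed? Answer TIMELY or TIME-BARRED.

TIMELY

The cause of action accrued on 2 November 2010, the date of the act.
Adding the 18 months base period to 2 November 2010 gives a deadline of 2 May 2012, before any tolling.
The period was tolled for 317 days by the pending related arbitration (29 January 2011 to 12 December 2011), pushing the deadline to 15 March 2013.
The other events in the timeline have no effect on the limitation period under the stated rules.
Sandoval filed on 7 December 2012, before the 15 March 2013 deadline, so the action is timely.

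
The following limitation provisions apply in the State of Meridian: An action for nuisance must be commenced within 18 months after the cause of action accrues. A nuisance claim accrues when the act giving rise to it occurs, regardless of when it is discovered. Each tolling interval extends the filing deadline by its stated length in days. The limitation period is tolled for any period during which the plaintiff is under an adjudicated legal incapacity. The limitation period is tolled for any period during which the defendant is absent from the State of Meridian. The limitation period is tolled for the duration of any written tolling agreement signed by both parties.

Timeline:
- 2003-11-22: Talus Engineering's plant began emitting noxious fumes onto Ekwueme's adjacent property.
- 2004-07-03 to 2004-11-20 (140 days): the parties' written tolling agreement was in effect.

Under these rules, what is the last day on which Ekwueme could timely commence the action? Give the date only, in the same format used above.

2005-10-09

The limitation period began to run on 2003-11-22.
The untolled deadline — 18 months after 2003-11-22 — is 2005-05-22.
The period was tolled for 140 days by the written tolling agreement (2004-07-03 to 2004-11-20), pushing the deadline to 2005-10-09.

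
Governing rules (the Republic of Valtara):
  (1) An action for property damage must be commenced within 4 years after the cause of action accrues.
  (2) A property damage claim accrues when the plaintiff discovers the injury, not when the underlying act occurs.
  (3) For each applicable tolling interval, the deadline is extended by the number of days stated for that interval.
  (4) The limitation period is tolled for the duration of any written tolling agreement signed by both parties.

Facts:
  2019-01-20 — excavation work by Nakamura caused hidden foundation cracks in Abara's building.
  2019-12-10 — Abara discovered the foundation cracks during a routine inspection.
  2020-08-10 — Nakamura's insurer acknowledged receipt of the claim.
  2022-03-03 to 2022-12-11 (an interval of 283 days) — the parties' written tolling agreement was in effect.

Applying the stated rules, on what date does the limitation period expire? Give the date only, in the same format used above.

Under the discovery rule, the claim accrued on 2019-12-10, when Abara discovered the injury — not on the 2019-01-20 date of the underlying act.
The untolled deadline — 4 years after 2019-12-10 — is 2023-12-10.
Because the written tolling agreement ran from 2022-03-03 to 2022-12-11, the deadline is extended by 283 days to 2024-09-18.
None of the other events listed affects the running of the period under the stated rules.

2024-09-18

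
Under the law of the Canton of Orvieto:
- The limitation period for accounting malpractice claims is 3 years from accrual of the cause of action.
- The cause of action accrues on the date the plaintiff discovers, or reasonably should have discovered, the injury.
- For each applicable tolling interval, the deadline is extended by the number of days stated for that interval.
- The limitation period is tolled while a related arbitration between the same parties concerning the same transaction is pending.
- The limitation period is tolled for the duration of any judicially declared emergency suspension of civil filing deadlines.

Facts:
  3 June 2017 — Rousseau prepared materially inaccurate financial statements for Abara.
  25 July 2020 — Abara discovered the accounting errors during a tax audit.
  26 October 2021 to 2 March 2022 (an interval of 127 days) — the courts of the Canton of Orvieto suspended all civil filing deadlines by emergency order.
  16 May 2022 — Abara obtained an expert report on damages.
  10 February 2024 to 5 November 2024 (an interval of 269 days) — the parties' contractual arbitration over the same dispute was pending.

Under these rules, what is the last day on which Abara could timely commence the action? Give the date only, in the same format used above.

Accrual is tied to discovery, so the period began on 25 July 2020 rather than on 3 June 2017 when the act occurred.
The untolled deadline — 3 years after 25 July 2020 — is 25 July 2023.
The emergency suspension of filing deadlines from 26 October 2021 to 2 March 2022 tolled the period for 127 days, extending the deadline to 29 November 2023.
By the time the pending related arbitration began on 10 February 2024, the limitation period had already expired on 29 November 2023; that interval cannot revive it.
The other events in the timeline have no effect on the limitation period under the stated rules.

29 November 2023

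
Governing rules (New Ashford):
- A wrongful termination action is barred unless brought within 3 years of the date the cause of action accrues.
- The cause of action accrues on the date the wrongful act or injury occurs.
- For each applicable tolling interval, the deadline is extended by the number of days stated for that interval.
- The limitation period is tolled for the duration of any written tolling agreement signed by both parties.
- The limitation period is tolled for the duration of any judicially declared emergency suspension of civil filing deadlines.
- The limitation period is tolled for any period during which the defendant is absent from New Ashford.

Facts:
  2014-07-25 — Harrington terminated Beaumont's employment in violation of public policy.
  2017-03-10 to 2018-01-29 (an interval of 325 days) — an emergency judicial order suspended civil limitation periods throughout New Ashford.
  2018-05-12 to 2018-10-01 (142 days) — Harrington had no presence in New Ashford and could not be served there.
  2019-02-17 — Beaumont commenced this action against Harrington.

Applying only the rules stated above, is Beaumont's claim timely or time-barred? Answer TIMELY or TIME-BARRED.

TIME-BARRED

The cause of action accrued on 2014-07-25, the date of the act.
Adding the 3 years base period to 2014-07-25 gives a deadline of 2017-07-25, before any tolling.
The emergency suspension of filing deadlines from 2017-03-10 to 2018-01-29 tolled the period for 325 days, extending the deadline to 2018-06-15.
The period was tolled for 142 days by the defendant's absence from the jurisdiction (2018-05-12 to 2018-10-01), pushing the deadline to 2018-11-04.
Beaumont filed on 2019-02-17, after the 2018-11-04 deadline, so the action is time-barred.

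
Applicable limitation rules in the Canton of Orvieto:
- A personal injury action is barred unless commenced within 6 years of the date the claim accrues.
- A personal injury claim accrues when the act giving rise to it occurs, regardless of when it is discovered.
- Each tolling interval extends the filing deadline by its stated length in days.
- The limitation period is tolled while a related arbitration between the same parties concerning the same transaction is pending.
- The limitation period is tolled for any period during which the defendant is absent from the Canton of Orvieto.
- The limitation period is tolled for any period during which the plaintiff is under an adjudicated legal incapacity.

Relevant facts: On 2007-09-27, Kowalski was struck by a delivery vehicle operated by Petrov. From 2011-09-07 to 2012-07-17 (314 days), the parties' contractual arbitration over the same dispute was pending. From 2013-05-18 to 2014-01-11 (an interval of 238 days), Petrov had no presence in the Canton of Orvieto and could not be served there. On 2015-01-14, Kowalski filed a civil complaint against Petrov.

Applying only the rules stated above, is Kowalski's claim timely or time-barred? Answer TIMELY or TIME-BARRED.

TIMELY

The limitation period began to run on 2007-09-27.
6 years from 2007-09-27 is 2013-09-27.
The pending related arbitration from 2011-09-07 to 2012-07-17 tolled the period for 314 days, extending the deadline to 2014-08-07.
The defendant's absence from the jurisdiction from 2013-05-18 to 2014-01-11 tolled the period for 238 days, extending the deadline to 2015-04-02.
Kowalski filed on 2015-01-14, before the 2015-04-02 deadline, so the action is timely.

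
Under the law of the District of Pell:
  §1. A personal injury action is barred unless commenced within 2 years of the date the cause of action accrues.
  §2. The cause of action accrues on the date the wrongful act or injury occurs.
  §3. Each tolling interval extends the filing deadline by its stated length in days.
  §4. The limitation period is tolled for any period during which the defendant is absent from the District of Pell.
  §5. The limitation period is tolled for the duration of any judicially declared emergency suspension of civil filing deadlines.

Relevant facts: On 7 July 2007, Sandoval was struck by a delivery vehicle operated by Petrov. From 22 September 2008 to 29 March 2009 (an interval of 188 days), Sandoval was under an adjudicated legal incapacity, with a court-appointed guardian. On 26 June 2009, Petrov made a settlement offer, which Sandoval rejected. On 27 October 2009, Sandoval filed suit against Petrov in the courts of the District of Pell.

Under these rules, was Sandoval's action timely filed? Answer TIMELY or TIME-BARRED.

TIME-BARRED

The cause of action accrued on 7 July 2007, the date of the act.
Adding the 2 years base period to 7 July 2007 gives a deadline of 7 July 2009, before any tolling.
Although the plaintiff's incapacity ran from 22 September 2008 to 29 March 2009, the stated rules do not make that a tolling event, so it is disregarded.
Nothing else in the chronology tolls or restarts the period.
The 27 October 2009 filing falls after the 7 July 2009 deadline; the claim is time-barred.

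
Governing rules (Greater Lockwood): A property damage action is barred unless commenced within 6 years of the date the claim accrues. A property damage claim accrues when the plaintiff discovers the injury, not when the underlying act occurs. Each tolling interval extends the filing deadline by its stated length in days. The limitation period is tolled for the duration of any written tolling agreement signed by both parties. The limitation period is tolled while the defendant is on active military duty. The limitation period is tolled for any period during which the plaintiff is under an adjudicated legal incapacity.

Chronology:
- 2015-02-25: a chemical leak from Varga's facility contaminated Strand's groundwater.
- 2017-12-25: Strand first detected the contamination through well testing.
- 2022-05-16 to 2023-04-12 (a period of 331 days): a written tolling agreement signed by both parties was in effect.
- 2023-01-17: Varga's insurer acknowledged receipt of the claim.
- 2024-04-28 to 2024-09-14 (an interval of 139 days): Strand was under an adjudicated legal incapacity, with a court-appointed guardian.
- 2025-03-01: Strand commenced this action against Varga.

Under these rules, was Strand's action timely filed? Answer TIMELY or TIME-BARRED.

TIMELY

Accrual is tied to discovery, so the period began on 2017-12-25 rather than on 2015-02-25 when the act occurred.
Adding the 6 years base period to 2017-12-25 gives a deadline of 2023-12-25, before any tolling.
Because the written tolling agreement ran from 2022-05-16 to 2023-04-12, the deadline is extended by 331 days to 2024-11-20.
Because the plaintiff's legal incapacity ran from 2024-04-28 to 2024-09-14, the deadline is extended by 139 days to 2025-04-08.
Nothing else in the chronology tolls or restarts the period.
The 2025-03-01 filing precedes the 2025-04-08 deadline; the claim is timely.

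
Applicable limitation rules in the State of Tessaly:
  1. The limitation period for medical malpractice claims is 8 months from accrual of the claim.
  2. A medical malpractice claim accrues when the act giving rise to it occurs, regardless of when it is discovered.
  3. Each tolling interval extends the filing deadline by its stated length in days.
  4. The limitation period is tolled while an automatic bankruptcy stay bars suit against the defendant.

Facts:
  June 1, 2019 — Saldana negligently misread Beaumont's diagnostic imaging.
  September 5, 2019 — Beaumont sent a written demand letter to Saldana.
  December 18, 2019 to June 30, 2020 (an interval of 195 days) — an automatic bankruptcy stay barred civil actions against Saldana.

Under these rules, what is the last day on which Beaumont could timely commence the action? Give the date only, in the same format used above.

The claim accrued on June 1, 2019, the date of the act.
Adding the 8 months base period to June 1, 2019 gives a deadline of February 1, 2020, before any tolling.
The automatic bankruptcy stay from December 18, 2019 to June 30, 2020 tolled the period for 195 days, extending the deadline to August 14, 2020.
Nothing else in the chronology tolls or restarts the period.

August 14, 2020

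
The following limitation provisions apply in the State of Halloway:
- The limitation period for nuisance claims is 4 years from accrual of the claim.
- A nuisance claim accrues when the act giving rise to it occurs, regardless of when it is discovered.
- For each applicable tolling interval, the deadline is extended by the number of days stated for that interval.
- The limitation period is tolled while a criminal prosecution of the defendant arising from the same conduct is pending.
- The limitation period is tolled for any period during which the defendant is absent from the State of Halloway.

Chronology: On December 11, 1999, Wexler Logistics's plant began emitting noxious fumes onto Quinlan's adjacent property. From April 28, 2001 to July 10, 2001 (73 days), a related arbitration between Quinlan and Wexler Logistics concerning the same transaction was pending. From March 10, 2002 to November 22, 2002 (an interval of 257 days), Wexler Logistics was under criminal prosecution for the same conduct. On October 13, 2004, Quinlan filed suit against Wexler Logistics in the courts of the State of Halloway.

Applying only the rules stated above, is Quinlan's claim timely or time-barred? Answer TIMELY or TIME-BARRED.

TIME-BARRED

The claim accrued on December 11, 1999, the date of the act.
4 years from December 11, 1999 is December 11, 2003.
Because the pending criminal prosecution ran from March 10, 2002 to November 22, 2002, the deadline is extended by 257 days to August 24, 2004.
The pending related arbitration from April 28, 2001 to July 10, 2001 does not toll the period, because no stated rule makes a pending arbitration a tolling event.
Quinlan filed on October 13, 2004, after the August 24, 2004 deadline, so the action is time-barred.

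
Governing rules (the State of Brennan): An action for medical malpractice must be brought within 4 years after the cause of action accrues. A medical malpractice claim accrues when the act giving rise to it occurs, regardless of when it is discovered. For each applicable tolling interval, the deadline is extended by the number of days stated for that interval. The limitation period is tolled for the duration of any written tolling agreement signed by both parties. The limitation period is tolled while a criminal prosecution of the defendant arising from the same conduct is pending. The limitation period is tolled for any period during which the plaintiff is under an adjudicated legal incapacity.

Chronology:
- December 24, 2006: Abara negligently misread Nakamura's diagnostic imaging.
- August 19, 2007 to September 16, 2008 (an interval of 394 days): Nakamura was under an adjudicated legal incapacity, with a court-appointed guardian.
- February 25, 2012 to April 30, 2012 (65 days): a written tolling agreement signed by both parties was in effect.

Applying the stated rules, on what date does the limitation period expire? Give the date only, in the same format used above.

The claim accrued on December 24, 2006, when the wrongful act occurred.
4 years from December 24, 2006 is December 24, 2010.
The plaintiff's legal incapacity from August 19, 2007 to September 16, 2008 tolled the period for 394 days, extending the deadline to January 22, 2012.
The written tolling agreement starting February 25, 2012 came too late — the period had run on January 22, 2012 — and so does not extend the deadline.

January 22, 2012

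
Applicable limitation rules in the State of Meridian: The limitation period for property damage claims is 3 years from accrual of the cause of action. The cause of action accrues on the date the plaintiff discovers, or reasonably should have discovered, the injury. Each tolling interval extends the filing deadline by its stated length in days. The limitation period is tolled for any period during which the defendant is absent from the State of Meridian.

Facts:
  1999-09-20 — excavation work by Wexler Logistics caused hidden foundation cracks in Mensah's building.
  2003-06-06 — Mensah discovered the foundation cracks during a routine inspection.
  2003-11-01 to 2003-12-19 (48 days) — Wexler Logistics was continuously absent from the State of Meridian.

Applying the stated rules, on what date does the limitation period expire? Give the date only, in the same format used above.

The claim did not accrue until Mensah discovered the injury on 2003-06-06; the 1999-09-20 act date does not start the clock under the stated rule.
The untolled deadline — 3 years after 2003-06-06 — is 2006-06-06.
Because the defendant's absence from the jurisdiction ran from 2003-11-01 to 2003-12-19, the deadline is extended by 48 days to 2006-07-24.

2006-07-24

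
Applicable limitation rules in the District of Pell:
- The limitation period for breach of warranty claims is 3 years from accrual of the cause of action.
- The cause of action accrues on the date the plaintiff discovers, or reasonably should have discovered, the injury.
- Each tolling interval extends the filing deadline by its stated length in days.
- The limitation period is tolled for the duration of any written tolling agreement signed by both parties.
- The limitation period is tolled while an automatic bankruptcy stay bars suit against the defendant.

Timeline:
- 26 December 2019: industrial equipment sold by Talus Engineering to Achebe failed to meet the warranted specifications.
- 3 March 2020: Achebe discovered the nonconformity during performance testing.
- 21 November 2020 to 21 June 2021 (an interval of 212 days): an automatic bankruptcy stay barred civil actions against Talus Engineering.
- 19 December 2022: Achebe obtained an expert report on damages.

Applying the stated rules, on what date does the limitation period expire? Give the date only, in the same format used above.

Accrual is tied to discovery, so the period began on 3 March 2020 rather than on 26 December 2019 when the act occurred.
The untolled deadline — 3 years after 3 March 2020 — is 3 March 2023.
The period was tolled for 212 days by the automatic bankruptcy stay (21 November 2020 to 21 June 2021), pushing the deadline to 1 October 2023.
The other events in the timeline have no effect on the limitation period under the stated rules.

1 October 2023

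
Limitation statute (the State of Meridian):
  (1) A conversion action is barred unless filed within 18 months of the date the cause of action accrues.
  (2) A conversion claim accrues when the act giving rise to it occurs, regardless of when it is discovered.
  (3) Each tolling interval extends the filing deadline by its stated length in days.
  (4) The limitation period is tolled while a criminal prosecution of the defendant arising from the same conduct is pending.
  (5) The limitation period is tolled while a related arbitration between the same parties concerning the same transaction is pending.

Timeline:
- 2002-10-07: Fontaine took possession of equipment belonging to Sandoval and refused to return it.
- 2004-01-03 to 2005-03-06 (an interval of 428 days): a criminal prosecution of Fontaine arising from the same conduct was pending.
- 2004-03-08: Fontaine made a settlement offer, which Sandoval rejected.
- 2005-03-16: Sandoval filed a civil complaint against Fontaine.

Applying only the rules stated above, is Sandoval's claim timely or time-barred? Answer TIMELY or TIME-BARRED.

TIMELY

The cause of action accrued on 2002-10-07, the date of the act.
The untolled deadline — 18 months after 2002-10-07 — is 2004-04-07.
The pending criminal prosecution from 2004-01-03 to 2005-03-06 tolled the period for 428 days, extending the deadline to 2005-06-09.
The other events in the timeline have no effect on the limitation period under the stated rules.
Filing on 2005-03-16 beat the 2005-06-09 deadline — the action is timely.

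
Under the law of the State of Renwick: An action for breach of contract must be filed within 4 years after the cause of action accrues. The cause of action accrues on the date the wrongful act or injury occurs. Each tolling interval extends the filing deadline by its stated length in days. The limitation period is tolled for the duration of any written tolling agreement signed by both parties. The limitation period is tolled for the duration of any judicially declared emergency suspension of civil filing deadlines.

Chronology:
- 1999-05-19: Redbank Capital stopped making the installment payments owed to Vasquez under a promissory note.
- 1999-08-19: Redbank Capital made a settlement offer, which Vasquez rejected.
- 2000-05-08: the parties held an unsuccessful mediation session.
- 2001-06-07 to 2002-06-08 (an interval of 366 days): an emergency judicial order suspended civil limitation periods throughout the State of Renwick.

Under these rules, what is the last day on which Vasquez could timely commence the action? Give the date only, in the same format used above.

2004-05-19

The claim accrued on 1999-05-19, when the wrongful act occurred.
Adding the 4 years base period to 1999-05-19 gives a deadline of 2003-05-19, before any tolling.
Because the emergency suspension of filing deadlines ran from 2001-06-07 to 2002-06-08, the deadline is extended by 366 days to 2004-05-19.
The other events in the timeline have no effect on the limitation period under the stated rules.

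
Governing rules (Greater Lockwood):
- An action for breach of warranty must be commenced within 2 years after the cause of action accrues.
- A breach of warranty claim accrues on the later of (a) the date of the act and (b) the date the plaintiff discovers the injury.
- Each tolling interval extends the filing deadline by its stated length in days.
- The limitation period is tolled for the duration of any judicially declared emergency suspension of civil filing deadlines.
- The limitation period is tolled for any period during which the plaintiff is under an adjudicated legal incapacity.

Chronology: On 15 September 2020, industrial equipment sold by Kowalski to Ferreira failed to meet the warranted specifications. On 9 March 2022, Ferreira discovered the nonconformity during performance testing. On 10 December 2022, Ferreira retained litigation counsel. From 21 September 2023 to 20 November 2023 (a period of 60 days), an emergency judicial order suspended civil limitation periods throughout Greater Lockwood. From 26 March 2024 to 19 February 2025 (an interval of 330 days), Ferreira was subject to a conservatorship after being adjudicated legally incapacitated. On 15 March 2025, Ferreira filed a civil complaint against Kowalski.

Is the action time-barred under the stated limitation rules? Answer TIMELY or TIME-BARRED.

Because discovery on 9 March 2022 post-dates the 15 September 2020 act, accrual under the later-of rule falls on 9 March 2022.
2 years from 9 March 2022 is 9 March 2024.
The period was tolled for 60 days by the emergency suspension of filing deadlines (21 September 2023 to 20 November 2023), pushing the deadline to 8 May 2024.
The plaintiff's legal incapacity from 26 March 2024 to 19 February 2025 tolled the period for 330 days, extending the deadline to 3 April 2025.
None of the other events listed affects the running of the period under the stated rules.
The 15 March 2025 filing precedes the 3 April 2025 deadline; the claim is timely.

TIMELY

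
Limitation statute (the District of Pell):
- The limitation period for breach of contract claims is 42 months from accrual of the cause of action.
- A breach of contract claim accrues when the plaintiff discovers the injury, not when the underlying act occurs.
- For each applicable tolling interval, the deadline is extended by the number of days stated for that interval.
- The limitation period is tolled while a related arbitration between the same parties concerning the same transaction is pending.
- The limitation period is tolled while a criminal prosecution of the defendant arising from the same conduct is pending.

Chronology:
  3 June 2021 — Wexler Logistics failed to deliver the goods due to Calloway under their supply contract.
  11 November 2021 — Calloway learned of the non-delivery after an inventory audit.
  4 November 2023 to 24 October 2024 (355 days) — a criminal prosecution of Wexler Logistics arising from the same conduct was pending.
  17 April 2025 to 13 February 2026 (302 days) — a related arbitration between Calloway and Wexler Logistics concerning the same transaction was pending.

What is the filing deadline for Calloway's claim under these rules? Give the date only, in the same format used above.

27 February 2027

The claim did not accrue until Calloway discovered the injury on 11 November 2021; the 3 June 2021 act date does not start the clock under the stated rule.
The untolled deadline — 42 months after 11 November 2021 — is 11 May 2025.
The pending criminal prosecution from 4 November 2023 to 24 October 2024 tolled the period for 355 days, extending the deadline to 1 May 2026.
The pending related arbitration from 17 April 2025 to 13 February 2026 tolled the period for 302 days, extending the deadline to 27 February 2027.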